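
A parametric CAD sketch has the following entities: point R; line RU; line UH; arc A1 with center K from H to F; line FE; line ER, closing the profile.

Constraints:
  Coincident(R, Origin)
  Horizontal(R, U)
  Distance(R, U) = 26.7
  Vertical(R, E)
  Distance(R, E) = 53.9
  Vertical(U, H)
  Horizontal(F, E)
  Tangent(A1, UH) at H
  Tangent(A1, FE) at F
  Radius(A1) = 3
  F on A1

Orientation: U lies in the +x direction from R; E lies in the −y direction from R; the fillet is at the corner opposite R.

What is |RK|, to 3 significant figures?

56.1

R is at the origin; RU is horizontal with |RU| = 26.7 and U on the +x side, so U = (26.7, 0.00). RE is vertical with |RE| = 53.9 and E on the −y side, so E = (0.00, -53.9). The virtual corner opposite R is at (26.7, -53.9). Since A1 is tangent to UH there, KH ⟂ UH and A1 meets FE tangentially, so KF is at right angles to FE, with radius 3.0, so the center K sits 3.0 in from both sides at K = (23.7, -50.9). Then |RK| = |K − R| = 56.1.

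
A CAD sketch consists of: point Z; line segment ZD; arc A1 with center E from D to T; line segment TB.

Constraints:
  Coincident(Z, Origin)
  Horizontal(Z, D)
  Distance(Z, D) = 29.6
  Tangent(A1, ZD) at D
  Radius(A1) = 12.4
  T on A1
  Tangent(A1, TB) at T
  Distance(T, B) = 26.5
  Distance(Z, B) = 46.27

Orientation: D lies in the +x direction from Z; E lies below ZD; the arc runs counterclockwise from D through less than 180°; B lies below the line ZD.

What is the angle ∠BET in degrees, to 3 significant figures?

64.9°

Z is at the origin; Z and D share the same y with |ZD| = 29.6 and D on the +x side, so D = (29.6, 0.00). Since A1 is tangent to ZD there, ED ⟂ ZD, so E = D + (0, -12.4) = (29.6, -12.4). Since ET ⟂ TB (tangency), |EB| = √(12.4² + 26.5²) = 29.3 regardless of where T sits on A1. So B lies on both circle(Z, 46.27) and circle(E, 29.3); the below-ZD intersection is B = (22.1, -40.7). T is the foot of the tangent from B: T = (17.4, -14.6).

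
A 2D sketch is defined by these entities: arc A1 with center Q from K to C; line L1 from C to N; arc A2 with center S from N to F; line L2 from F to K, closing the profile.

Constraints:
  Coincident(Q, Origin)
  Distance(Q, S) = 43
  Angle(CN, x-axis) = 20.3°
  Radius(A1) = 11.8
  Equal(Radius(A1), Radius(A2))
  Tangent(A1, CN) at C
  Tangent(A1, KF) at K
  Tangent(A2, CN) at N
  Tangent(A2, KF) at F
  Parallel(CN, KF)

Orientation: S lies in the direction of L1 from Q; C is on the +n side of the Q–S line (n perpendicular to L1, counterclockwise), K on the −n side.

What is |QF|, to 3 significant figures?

44.6

The slot axis is L1's direction at 20.3°, so u = (cos 20.3°, sin 20.3°) = (0.938, 0.347) and n = (−sin 20.3°, cos 20.3°) = (-0.347, 0.938). Q is at the origin and S lies 43.0 along u from Q, so S = 43.0·u = (40.3, 14.9). Tangency of A1 to both parallel lines with radius 11.8 puts C and K at Q ± 11.8·n: C = (-4.09, 11.1), K = (4.09, -11.1). Equal radii place N and F the same way about S: N = S + 11.8·n = (36.2, 26.0), F = S − 11.8·n = (44.4, 3.85). Then |QF| = |F − Q| = 44.6.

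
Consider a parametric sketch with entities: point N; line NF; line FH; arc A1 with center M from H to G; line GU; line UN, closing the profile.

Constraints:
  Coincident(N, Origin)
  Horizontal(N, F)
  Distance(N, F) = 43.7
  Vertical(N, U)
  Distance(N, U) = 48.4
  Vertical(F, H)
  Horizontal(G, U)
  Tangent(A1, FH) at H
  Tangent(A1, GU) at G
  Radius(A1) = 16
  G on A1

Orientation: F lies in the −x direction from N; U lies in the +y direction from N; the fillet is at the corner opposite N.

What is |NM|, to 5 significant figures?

42.627

N is at the origin; N and F share the same y with |NF| = 43.7 and F on the −x side, so F = (-43.700, 0.0000). NU is vertical with |NU| = 48.4 and U on the +y side, so U = (0.0000, 48.400). The virtual corner opposite N is at (-43.700, 48.400). Since A1 is tangent to FH there, MH ⟂ FH and A1 meets GU tangentially, so MG is at right angles to GU, with radius 16.0, so the center M sits 16.0 in from both sides at M = (-27.700, 32.400). Then |NM| = |M − N| = 42.627.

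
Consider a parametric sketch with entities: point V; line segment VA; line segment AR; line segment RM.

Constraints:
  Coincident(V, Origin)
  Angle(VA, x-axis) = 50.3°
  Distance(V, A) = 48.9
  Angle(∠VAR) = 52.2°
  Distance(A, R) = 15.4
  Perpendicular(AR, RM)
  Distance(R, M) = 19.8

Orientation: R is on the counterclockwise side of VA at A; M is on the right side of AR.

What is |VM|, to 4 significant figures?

60.23

∠VAR = 52.2°, so AR runs at 50.3° + (180° − 52.2°) = 178.1° from the x-axis; with |AR| = 15.4, R = A + 15.4·(cos 178.1°, sin 178.1°) = (15.84, 38.13). AR is perpendicular to RM; with |RM| = 19.8 on the right of AR, M = R + 19.8·(0.03316, 0.9995) = (16.50, 57.92). Then |VM| = |M − V| = 60.23.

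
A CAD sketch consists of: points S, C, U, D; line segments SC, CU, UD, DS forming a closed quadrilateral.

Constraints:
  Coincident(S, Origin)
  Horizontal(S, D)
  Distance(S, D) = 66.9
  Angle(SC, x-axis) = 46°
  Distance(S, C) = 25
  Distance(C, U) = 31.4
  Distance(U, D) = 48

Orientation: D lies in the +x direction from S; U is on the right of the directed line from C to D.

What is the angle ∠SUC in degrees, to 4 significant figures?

51.28°

Checks: |CU| = 31.40 ✓; |UD| = 48.00 ✓.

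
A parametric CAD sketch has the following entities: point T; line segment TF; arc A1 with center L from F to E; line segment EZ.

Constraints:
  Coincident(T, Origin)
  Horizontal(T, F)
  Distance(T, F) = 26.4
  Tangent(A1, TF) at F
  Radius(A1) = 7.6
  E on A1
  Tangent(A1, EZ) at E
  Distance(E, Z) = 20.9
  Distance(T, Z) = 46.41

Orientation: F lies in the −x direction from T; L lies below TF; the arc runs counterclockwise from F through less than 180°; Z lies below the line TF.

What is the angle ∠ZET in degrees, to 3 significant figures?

112°

Checks: |LE| = 7.600 ✓; ∠(LE, EZ) = 90.00° ✓; |EZ| = 20.90 ✓; |TZ| = 46.41 ✓.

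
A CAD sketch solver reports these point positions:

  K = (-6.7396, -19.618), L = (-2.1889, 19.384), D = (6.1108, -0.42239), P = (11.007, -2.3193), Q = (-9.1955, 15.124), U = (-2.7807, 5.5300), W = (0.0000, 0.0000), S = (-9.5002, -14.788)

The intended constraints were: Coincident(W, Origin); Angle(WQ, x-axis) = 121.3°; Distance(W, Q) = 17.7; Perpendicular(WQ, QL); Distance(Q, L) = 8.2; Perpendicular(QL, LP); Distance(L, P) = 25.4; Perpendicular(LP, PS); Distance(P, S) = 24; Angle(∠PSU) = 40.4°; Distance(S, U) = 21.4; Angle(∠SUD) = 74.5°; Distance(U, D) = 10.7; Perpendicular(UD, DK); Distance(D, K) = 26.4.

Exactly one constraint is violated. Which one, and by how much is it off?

Distance(D, K) = 26.4 — off by 3.30.

W = (0.00, 0.00) ✓; WQ at 121.3° ✓; |WQ| = 17.70 ✓; ∠(WQ, QL) = 90.00° ✓; |QL| = 8.200 ✓; ∠(QL, LP) = 90.00° ✓; |LP| = 25.40 ✓; ∠(LP, PS) = 90.00° ✓; |PS| = 24.00 ✓; ∠PSU = 40.40° ✓; |SU| = 21.40 ✓; ∠SUD = 74.50° ✓; |UD| = 10.70 ✓; ∠(UD, DK) = 90.00° ✓; |DK| = 23.10 ✗.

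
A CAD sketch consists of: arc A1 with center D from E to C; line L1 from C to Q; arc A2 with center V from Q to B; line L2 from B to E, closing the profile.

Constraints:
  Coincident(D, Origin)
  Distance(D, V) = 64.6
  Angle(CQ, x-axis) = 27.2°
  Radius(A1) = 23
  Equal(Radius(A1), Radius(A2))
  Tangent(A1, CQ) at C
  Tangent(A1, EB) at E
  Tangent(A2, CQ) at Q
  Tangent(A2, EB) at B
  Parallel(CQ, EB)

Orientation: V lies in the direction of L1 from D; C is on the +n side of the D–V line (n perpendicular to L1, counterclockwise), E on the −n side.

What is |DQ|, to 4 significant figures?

68.57

The slot axis is L1's direction at 27.2°, so u = (cos 27.2°, sin 27.2°) = (0.8894, 0.4571) and n = (−sin 27.2°, cos 27.2°) = (-0.4571, 0.8894). D is at the origin and V lies 64.6 along u from D, so V = 64.6·u = (57.46, 29.53). Tangency of A1 to both parallel lines with radius 23.0 puts C and E at D ± 23.0·n: C = (-10.51, 20.46), E = (10.51, -20.46). Equal radii place Q and B the same way about V: Q = V + 23.0·n = (46.94, 49.99), B = V − 23.0·n = (67.97, 9.072). Then |DQ| = |Q − D| = 68.57.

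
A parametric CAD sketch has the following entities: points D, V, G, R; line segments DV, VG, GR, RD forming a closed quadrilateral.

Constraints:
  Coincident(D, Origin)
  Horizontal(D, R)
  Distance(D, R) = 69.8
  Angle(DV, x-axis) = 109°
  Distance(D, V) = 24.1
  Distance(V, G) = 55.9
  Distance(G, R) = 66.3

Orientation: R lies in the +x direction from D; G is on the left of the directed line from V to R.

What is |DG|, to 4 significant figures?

67.68

Checks: |VG| = 55.90 ✓; |GR| = 66.30 ✓.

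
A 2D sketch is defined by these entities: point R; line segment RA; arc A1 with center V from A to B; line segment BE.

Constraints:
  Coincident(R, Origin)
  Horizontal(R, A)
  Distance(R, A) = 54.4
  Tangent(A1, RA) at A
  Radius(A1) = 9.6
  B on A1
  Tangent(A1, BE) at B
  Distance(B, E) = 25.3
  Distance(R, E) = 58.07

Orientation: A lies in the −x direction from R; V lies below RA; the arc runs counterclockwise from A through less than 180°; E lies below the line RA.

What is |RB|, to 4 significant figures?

63.83

Checks: |VB| = 9.600 ✓; ∠(VB, BE) = 90.00° ✓; |BE| = 25.30 ✓; |RE| = 58.07 ✓.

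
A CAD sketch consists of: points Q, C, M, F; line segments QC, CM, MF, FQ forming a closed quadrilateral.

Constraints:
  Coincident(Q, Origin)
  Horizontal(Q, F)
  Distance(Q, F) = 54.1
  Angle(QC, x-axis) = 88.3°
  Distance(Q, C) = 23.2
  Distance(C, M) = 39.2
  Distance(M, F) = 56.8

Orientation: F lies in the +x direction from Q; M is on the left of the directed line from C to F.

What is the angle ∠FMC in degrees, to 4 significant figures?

72.05°

Checks: |CM| = 39.20 ✓; |MF| = 56.80 ✓.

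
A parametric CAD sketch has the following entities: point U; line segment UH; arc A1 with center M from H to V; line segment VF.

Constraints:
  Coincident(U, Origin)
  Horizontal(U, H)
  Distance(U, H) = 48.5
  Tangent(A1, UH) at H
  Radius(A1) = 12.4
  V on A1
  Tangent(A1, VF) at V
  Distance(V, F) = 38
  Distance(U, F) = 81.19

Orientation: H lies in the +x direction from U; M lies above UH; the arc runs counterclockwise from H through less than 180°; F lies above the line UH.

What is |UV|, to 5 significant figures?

61.836

Checks: |MV| = 12.40 ✓; ∠(MV, VF) = 90.00° ✓; |VF| = 38.00 ✓; |UF| = 81.19 ✓.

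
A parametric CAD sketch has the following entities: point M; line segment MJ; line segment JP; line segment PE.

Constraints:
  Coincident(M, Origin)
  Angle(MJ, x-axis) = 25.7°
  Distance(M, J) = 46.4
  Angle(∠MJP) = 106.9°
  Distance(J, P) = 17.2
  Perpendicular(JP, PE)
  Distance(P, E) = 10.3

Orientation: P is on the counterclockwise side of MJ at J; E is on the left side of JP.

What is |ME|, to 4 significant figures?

45.87

M is at the origin; MJ runs at 25.7° with length 46.4, so J = 46.4·(cos 25.7°, sin 25.7°) = (41.81, 20.12). ∠MJP = 106.9°, so JP runs at 25.7° + (180° − 106.9°) = 98.80° from the x-axis; with |JP| = 17.2, P = J + 17.2·(cos 98.80°, sin 98.80°) = (39.18, 37.12). JP is perpendicular to PE; with |PE| = 10.3 on the left of JP, E = P + 10.3·(-0.9882, -0.1530) = (29.00, 35.54). Then |ME| = |E − M| = 45.87.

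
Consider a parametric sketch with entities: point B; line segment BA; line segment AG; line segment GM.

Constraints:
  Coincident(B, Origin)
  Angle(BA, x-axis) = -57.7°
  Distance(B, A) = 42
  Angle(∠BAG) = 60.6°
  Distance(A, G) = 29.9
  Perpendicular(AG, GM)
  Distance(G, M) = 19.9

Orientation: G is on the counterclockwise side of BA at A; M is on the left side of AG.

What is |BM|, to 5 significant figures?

19.098

B is at the origin; BA runs at -57.7° with length 42.0, so A = 42.0·(cos -57.7°, sin -57.7°) = (22.443, -35.501). ∠BAG = 60.6°, so AG runs at -57.7° + (180° − 60.6°) = 61.700° from the x-axis; with |AG| = 29.9, G = A + 29.9·(cos 61.700°, sin 61.700°) = (36.618, -9.1747). The perpendicularity gives GM at right angles to AG; with |GM| = 19.9 on the left of AG, M = G + 19.9·(-0.88048, 0.47409) = (19.097, 0.25963). Then |BM| = |M − B| = 19.098.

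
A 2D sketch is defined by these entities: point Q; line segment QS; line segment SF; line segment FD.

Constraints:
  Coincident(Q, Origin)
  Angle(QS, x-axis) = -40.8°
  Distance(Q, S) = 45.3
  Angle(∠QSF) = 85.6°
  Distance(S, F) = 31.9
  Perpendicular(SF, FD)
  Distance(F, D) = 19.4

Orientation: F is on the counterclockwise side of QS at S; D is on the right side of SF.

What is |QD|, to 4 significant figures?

70.55

Q is at the origin; QS runs at -40.8° with length 45.3, so S = 45.3·(cos -40.8°, sin -40.8°) = (34.29, -29.60). ∠QSF = 85.6°, so SF runs at -40.8° + (180° − 85.6°) = 53.60° from the x-axis; with |SF| = 31.9, F = S + 31.9·(cos 53.60°, sin 53.60°) = (53.22, -3.924). SF ⟂ FD; with |FD| = 19.4 on the right of SF, D = F + 19.4·(0.8049, -0.5934) = (68.84, -15.44). Then |QD| = |D − Q| = 70.55.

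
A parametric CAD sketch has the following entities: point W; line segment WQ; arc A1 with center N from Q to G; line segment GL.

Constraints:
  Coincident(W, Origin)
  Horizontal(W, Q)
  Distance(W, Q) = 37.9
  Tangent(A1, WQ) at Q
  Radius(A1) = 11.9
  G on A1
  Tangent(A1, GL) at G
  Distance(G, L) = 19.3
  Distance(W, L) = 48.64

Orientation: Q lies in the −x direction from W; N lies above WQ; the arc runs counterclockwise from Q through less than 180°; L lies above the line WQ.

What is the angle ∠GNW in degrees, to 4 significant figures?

40.40°

W is at the origin; WQ is horizontal with |WQ| = 37.9 and Q on the −x side, so Q = (-37.90, 0.000). Tangency of A1 to WQ means the radius NQ is perpendicular to WQ, so N = Q + (0, 11.9) = (-37.90, 11.90). Since NG ⟂ GL (tangency), |NL| = √(11.9² + 19.3²) = 22.67 regardless of where G sits on A1. So L lies on both circle(W, 48.64) and circle(N, 22.67); the above-WQ intersection is L = (-34.47, 34.31). G is the foot of the tangent from L: G = (-26.94, 16.54).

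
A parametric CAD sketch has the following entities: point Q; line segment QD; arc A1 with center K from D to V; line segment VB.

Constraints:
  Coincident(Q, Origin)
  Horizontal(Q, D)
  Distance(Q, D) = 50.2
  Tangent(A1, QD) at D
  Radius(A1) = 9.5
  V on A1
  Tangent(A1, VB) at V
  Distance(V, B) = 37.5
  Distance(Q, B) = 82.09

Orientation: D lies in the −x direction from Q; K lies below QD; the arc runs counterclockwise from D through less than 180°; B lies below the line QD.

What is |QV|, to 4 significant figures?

59.68

Checks: |KV| = 9.500 ✓; ∠(KV, VB) = 90.00° ✓; |VB| = 37.50 ✓; |QB| = 82.09 ✓.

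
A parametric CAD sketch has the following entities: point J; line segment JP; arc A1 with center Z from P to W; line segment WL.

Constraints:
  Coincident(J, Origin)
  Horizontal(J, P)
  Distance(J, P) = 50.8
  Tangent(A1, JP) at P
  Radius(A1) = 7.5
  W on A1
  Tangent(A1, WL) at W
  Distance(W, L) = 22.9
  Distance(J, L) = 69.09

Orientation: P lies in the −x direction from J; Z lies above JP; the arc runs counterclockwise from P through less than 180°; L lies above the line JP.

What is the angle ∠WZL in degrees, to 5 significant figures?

71.866°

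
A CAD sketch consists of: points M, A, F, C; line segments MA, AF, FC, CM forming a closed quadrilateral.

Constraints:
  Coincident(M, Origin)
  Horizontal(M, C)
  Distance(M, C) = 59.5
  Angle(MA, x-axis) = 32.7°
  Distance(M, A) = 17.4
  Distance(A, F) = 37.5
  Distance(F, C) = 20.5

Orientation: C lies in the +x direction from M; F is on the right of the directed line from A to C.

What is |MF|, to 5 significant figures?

46.276

M is at the origin; MC is horizontal with |MC| = 59.5 and C in +x, so C = (59.5, 0). MA runs at 32.7° with |MA| = 17.4, so A = (14.642, 9.4002). F is determined by |AF| = 37.5 and |FC| = 20.5 together: it lies at the intersection of circle(A, 37.5) and circle(C, 20.5). With |AC| = 45.832, the foot of the radical line on AC is 33.673 from A and the perpendicular offset is √(37.5² − 33.673²) = 16.505. Taking the right-of-AC solution: F = (44.214, -13.660).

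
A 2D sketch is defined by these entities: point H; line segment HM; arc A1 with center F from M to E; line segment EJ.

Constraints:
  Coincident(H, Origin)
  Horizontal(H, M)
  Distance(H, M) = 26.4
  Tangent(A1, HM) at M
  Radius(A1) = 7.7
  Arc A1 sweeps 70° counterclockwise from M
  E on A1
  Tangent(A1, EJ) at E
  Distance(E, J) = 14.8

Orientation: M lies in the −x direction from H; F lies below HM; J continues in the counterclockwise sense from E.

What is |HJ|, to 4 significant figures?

43.10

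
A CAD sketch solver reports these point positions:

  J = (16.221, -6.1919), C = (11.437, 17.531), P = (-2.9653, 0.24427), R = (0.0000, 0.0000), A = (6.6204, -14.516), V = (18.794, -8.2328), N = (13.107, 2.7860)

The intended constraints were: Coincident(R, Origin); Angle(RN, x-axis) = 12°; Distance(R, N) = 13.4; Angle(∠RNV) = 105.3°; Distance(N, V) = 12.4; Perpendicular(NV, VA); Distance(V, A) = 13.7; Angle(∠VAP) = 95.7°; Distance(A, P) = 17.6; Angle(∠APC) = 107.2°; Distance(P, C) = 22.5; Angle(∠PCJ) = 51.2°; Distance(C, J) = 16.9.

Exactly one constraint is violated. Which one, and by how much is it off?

Distance(C, J) = 16.9 — off by 7.30.

R = (0.00, 0.00) ✓; RN at 12.00° ✓; |RN| = 13.40 ✓; ∠RNV = 105.3° ✓; |NV| = 12.40 ✓; ∠(NV, VA) = 90.00° ✓; |VA| = 13.70 ✓; ∠VAP = 95.70° ✓; |AP| = 17.60 ✓; ∠APC = 107.2° ✓; |PC| = 22.50 ✓; ∠PCJ = 51.20° ✓; |CJ| = 24.20 ✗.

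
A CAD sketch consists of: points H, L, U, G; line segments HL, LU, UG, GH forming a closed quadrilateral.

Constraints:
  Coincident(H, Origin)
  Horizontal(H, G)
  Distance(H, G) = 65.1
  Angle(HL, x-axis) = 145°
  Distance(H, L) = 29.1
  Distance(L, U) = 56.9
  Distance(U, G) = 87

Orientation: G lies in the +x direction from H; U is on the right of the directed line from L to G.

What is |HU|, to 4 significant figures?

41.08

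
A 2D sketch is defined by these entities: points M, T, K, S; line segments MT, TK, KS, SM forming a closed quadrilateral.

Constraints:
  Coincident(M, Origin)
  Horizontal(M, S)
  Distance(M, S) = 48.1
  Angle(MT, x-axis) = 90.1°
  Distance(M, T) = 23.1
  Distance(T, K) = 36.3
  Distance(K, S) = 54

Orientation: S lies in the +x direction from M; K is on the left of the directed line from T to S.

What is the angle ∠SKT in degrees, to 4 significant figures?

69.35°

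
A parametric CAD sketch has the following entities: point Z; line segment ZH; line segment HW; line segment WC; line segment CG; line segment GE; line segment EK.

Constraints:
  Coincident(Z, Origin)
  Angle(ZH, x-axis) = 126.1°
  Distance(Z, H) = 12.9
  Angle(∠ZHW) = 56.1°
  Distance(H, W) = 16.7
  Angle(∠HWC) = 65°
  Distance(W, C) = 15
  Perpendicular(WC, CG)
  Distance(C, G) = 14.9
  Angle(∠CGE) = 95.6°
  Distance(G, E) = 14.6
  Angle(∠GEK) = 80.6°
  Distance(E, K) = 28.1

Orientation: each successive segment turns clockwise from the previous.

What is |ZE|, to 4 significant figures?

18.04

Z is at the origin; ZH runs at 126.1° with length 12.9, so H = (-7.601, 10.42). ∠ZHW = 56.1° gives HW at 2.200° from the x-axis; with |HW| = 16.7, W = (9.087, 11.06). ∠HWC = 65.0° gives WC at -112.8° from the x-axis; with |WC| = 15.0, C = (3.274, -2.764). WC is perpendicular to CG, so CG runs at 157.2°; with |CG| = 14.9, G = (-10.46, 3.010). ∠CGE = 95.6° gives GE at 72.80° from the x-axis; with |GE| = 14.6, E = (-6.144, 16.96). Then |ZE| = |E − Z| = 18.04.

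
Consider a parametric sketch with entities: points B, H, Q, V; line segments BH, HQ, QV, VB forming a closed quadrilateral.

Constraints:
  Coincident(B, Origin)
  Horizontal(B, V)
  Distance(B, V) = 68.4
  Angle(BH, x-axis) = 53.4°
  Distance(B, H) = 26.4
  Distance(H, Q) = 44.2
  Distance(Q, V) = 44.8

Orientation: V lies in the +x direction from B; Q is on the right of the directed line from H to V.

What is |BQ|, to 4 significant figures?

35.69

B is at the origin; BV is horizontal with |BV| = 68.4 and V in +x, so V = (68.4, 0). BH runs at 53.4° with |BH| = 26.4, so H = (15.74, 21.19). Q is determined by |HQ| = 44.2 and |QV| = 44.8 together: it lies at the intersection of circle(H, 44.2) and circle(V, 44.8). With |HV| = 56.76, the foot of the radical line on HV is 27.91 from H and the perpendicular offset is √(44.2² − 27.91²) = 34.27. Taking the right-of-HV solution: Q = (28.84, -21.02).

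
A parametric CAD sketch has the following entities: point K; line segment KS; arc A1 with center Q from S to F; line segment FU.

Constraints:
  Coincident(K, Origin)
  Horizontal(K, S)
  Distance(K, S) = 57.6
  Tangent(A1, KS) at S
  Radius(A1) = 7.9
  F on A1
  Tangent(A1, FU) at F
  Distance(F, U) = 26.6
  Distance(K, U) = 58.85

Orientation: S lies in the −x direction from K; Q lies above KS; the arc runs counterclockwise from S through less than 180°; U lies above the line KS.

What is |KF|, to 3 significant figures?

50.3

K is at the origin; K and S share the same y with |KS| = 57.6 and S on the −x side, so S = (-57.6, 0.00). Tangency of A1 to KS means the radius QS is perpendicular to KS, so Q = S + (0, 7.9) = (-57.6, 7.90). Since QF ⟂ FU (tangency), |QU| = √(7.9² + 26.6²) = 27.7 regardless of where F sits on A1. So U lies on both circle(K, 58.85) and circle(Q, 27.7); the above-KS intersection is U = (-48.1, 34.0). F is the foot of the tangent from U: F = (-49.7, 7.41).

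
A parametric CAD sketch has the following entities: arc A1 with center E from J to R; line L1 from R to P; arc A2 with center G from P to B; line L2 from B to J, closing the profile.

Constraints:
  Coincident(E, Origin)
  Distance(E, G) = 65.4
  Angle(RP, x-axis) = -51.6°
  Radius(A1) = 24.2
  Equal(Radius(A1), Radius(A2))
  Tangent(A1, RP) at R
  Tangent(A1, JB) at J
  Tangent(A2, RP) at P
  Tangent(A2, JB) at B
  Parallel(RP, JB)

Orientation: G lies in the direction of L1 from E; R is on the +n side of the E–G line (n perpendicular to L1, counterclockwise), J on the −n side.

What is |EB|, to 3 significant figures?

69.7

Tangency of A1 to both parallel lines with radius 24.2 puts R and J at E ± 24.2·n: R = (19.0, 15.0), J = (-19.0, -15.0). Equal radii place P and B the same way about G: P = G + 24.2·n = (59.6, -36.2), B = G − 24.2·n = (21.7, -66.3). Then |EB| = |B − E| = 69.7.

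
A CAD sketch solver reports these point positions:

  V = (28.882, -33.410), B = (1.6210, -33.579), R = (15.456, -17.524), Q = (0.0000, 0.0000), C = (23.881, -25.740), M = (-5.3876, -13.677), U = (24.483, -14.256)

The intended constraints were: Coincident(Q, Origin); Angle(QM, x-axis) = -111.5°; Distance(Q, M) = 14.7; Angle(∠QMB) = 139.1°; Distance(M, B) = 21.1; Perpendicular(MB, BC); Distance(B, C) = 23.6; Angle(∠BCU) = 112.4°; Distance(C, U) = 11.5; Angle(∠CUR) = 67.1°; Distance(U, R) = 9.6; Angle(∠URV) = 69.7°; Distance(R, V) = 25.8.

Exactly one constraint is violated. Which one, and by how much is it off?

Distance(R, V) = 25.8 — off by 5.00.

Q = (0.00, 0.00) ✓; QM at -111.5° ✓; |QM| = 14.70 ✓; ∠QMB = 139.1° ✓; |MB| = 21.10 ✓; ∠(MB, BC) = 90.00° ✓; |BC| = 23.60 ✓; ∠BCU = 112.4° ✓; |CU| = 11.50 ✓; ∠CUR = 67.10° ✓; |UR| = 9.600 ✓; ∠URV = 69.70° ✓; |RV| = 20.80 ✗.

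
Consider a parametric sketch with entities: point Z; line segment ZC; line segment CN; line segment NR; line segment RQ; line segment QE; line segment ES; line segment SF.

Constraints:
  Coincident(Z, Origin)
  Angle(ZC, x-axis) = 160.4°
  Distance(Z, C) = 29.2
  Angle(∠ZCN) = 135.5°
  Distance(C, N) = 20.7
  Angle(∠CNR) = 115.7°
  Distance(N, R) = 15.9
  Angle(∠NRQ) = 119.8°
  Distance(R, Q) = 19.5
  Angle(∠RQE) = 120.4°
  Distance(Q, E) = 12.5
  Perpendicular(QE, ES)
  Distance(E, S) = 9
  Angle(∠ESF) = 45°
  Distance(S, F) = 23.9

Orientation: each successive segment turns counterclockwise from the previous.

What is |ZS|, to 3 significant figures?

25.6

Z is at the origin; ZC runs at 160.4° with length 29.2, so C = (-27.5, 9.80). ∠ZCN = 135.5° gives CN at -155° from the x-axis; with |CN| = 20.7, N = (-46.3, 1.08). ∠CNR = 115.7° gives NR at -90.8° from the x-axis; with |NR| = 15.9, R = (-46.5, -14.8). ∠NRQ = 119.8° gives RQ at -30.6° from the x-axis; with |RQ| = 19.5, Q = (-29.7, -24.7). ∠RQE = 120.4° gives QE at 29.0° from the x-axis; with |QE| = 12.5, E = (-18.8, -18.7). QE is perpendicular to ES, so ES runs at 119°; with |ES| = 9.0, S = (-23.2, -10.8). Then |ZS| = |S − Z| = 25.6.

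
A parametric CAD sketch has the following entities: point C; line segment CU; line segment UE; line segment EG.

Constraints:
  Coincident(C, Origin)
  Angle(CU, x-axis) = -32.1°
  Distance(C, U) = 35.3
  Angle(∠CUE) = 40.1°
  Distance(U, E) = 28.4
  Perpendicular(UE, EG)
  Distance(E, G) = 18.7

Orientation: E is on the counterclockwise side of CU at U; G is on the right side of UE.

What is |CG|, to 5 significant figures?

41.461

∠CUE = 40.1°, so UE runs at -32.1° + (180° − 40.1°) = 107.80° from the x-axis; with |UE| = 28.4, E = U + 28.4·(cos 107.80°, sin 107.80°) = (21.222, 8.2821). UE ⟂ EG; with |EG| = 18.7 on the right of UE, G = E + 18.7·(0.95213, 0.30570) = (39.026, 13.999). Then |CG| = |G − C| = 41.461.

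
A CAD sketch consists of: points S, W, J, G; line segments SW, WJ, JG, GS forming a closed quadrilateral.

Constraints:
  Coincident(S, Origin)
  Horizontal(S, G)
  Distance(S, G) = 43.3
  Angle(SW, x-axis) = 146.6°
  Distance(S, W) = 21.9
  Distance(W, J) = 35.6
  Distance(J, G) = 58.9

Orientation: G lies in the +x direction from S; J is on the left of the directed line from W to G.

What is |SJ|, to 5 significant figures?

41.621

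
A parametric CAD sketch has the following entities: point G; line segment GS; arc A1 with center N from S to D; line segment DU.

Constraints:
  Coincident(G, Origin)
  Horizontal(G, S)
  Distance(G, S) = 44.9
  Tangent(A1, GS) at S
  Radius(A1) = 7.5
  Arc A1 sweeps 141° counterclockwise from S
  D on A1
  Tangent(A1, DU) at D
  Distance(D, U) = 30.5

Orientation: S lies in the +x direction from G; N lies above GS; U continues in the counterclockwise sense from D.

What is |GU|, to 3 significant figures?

41.6

G is at the origin; G and S share the same y with |GS| = 44.9 and S on the +x side, so S = (44.9, 0.00). A1 meets GS tangentially, so NS is at right angles to GS, so N = S + (0, 7.5) = (44.9, 7.50). On A1, S sits at bearing -90° from N; a 141° counterclockwise sweep puts D at bearing 51°, so D = N + 7.5·(cos 51°, sin 51°) = (49.6, 13.3). Since A1 is tangent to DU there, ND ⟂ DU, so DU runs along (−sin 51°, cos 51°); with |DU| = 30.5, U = (25.9, 32.5). Then |GU| = |U − G| = 41.6.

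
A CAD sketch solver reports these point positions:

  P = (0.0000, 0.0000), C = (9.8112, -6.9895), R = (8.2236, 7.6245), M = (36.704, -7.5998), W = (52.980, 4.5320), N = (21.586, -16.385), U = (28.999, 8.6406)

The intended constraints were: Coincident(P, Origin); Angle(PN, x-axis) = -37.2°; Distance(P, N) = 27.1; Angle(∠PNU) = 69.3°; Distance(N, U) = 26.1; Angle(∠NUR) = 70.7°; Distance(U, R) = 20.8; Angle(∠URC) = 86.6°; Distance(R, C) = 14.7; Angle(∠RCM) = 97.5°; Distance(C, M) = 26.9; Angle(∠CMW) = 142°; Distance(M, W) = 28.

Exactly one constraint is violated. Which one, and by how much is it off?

Distance(M, W) = 28 — off by 7.70.

P = (0.00, 0.00) ✓; PN at -37.20° ✓; |PN| = 27.10 ✓; ∠PNU = 69.30° ✓; |NU| = 26.10 ✓; ∠NUR = 70.70° ✓; |UR| = 20.80 ✓; ∠URC = 86.60° ✓; |RC| = 14.70 ✓; ∠RCM = 97.50° ✓; |CM| = 26.90 ✓; ∠CMW = 142.0° ✓; |MW| = 20.30 ✗.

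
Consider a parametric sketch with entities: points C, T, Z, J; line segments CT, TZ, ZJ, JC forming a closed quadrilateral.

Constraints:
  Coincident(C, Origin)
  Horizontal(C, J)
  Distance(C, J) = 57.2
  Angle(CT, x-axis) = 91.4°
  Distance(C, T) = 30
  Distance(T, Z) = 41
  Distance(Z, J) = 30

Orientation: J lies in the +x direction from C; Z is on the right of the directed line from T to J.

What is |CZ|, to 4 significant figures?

27.20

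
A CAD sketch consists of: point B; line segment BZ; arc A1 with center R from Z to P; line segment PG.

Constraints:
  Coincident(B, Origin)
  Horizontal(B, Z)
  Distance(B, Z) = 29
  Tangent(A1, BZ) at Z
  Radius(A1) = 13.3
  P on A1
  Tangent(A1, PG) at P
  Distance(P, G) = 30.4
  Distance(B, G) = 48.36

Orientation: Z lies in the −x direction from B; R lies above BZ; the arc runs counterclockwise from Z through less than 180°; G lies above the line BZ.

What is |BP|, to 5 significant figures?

21.372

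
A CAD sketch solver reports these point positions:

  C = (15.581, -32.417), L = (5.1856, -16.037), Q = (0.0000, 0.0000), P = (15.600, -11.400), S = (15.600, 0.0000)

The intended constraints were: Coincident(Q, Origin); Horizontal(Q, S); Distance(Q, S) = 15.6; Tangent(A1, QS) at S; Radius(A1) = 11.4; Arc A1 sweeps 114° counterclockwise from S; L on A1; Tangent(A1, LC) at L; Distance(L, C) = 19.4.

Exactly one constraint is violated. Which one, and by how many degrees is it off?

Tangent(A1, LC) at L — off by 8.40°.

Q = (0.00, 0.00) ✓; Q.y = 0.00, S.y = 0.00 ✓; |QS| = 15.60 ✓; ∠(PS, SQ) = 90.00° ✓; |PS| = 11.40 ✓; bearing(P→L) − bearing(P→S) = 114.0° ✓; |PL| = 11.40 ✓; ∠(PL, LC) = 81.60° ✗; |LC| = 19.40 ✓.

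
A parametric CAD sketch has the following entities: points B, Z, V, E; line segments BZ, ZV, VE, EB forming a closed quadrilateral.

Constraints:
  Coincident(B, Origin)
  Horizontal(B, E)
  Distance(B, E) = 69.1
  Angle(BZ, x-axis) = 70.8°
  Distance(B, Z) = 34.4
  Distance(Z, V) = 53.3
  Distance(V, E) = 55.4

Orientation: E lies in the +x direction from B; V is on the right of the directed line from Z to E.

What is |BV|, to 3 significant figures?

27.0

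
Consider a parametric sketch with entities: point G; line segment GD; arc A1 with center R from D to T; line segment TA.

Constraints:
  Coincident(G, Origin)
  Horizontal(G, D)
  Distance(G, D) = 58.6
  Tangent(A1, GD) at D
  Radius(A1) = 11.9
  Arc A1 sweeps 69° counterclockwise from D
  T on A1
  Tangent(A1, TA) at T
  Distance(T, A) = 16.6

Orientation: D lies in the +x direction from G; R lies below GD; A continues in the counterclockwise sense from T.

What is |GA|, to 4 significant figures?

47.55

G is at the origin; GD is horizontal with |GD| = 58.6 and D on the +x side, so D = (58.60, 0.000). A1 meets GD tangentially, so RD is at right angles to GD, so R = D + (0, -11.9) = (58.60, -11.90). On A1, D sits at bearing 90° from R; a 69° counterclockwise sweep puts T at bearing 159°, so T = R + 11.9·(cos 159°, sin 159°) = (47.49, -7.635). Since A1 is tangent to TA there, RT ⟂ TA, so TA runs along (−sin 159°, cos 159°); with |TA| = 16.6, A = (41.54, -23.13). Then |GA| = |A − G| = 47.55.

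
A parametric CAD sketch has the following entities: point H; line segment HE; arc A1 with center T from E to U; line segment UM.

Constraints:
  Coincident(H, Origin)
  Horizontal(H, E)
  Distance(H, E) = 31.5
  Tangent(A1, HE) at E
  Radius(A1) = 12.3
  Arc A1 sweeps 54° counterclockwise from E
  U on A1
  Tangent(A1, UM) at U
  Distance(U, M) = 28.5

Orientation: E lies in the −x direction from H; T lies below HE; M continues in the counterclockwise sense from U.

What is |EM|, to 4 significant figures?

38.78

On A1, E sits at bearing 90° from T; a 54° counterclockwise sweep puts U at bearing 144°, so U = T + 12.3·(cos 144°, sin 144°) = (-41.45, -5.070). The tangent condition forces TU to be normal to UM, so UM runs along (−sin 144°, cos 144°); with |UM| = 28.5, M = (-58.20, -28.13). Then |EM| = |M − E| = 38.78.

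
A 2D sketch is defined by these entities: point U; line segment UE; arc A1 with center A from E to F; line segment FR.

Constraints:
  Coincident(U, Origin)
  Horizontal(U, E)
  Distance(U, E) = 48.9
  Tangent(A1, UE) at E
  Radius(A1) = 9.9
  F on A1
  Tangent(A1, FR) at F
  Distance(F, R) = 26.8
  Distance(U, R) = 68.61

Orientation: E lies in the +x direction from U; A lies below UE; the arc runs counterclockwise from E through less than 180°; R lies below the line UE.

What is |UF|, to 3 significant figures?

44.1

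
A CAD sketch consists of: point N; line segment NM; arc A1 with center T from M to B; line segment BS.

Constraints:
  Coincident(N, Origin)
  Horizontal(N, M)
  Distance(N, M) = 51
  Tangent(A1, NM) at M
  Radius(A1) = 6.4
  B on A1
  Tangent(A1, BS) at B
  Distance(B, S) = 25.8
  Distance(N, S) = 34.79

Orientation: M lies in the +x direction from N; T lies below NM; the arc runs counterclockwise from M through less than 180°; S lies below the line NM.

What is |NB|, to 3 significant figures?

46.5

N is at the origin; NM is horizontal with |NM| = 51.0 and M on the +x side, so M = (51.0, 0.00). The tangent condition forces TM to be normal to NM, so T = M + (0, -6.4) = (51.0, -6.40). Since TB ⟂ BS (tangency), |TS| = √(6.4² + 25.8²) = 26.6 regardless of where B sits on A1. So S lies on both circle(N, 34.79) and circle(T, 26.6); the below-NM intersection is S = (28.3, -20.2). B is the foot of the tangent from S: B = (46.5, -1.90).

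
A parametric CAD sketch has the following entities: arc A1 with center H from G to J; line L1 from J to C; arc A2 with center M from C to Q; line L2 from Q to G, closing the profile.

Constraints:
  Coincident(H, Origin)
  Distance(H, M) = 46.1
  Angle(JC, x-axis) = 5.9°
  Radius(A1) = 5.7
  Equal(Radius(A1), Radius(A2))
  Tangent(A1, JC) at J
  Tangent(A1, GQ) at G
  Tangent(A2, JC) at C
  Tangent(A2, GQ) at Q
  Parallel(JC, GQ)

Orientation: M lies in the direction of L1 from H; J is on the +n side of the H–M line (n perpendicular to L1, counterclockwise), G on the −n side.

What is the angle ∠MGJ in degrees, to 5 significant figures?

82.951°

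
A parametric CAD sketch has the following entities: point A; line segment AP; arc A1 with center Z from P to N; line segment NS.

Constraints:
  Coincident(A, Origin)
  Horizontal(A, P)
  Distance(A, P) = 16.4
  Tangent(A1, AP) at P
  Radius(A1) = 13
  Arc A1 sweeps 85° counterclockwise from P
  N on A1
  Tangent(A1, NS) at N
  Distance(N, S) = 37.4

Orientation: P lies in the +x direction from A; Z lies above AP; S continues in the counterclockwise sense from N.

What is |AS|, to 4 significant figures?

58.96

A is at the origin; A and P share the same y with |AP| = 16.4 and P on the +x side, so P = (16.40, 0.000). A1 meets AP tangentially, so ZP is at right angles to AP, so Z = P + (0, 13) = (16.40, 13.00). On A1, P sits at bearing -90° from Z; an 85° counterclockwise sweep puts N at bearing -5°, so N = Z + 13.0·(cos -5°, sin -5°) = (29.35, 11.87). The tangent condition forces ZN to be normal to NS, so NS runs along (−sin -5°, cos -5°); with |NS| = 37.4, S = (32.61, 49.12). Then |AS| = |S − A| = 58.96.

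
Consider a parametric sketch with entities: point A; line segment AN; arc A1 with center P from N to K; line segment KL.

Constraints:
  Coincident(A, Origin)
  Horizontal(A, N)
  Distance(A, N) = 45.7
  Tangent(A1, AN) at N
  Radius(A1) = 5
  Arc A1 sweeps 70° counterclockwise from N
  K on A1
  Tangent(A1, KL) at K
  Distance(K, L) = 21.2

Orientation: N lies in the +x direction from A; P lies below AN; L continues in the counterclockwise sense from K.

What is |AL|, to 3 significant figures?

41.0

On A1, N sits at bearing 90° from P; a 70° counterclockwise sweep puts K at bearing 160°, so K = P + 5.0·(cos 160°, sin 160°) = (41.0, -3.29). Tangency of A1 to KL means the radius PK is perpendicular to KL, so KL runs along (−sin 160°, cos 160°); with |KL| = 21.2, L = (33.8, -23.2). Then |AL| = |L − A| = 41.0.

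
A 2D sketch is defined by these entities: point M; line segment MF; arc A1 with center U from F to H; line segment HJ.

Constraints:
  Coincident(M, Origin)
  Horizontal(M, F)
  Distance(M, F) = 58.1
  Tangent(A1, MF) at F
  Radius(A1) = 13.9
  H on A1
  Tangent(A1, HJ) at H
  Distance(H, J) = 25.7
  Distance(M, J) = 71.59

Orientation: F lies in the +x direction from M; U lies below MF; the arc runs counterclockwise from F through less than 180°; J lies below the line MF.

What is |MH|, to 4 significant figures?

49.90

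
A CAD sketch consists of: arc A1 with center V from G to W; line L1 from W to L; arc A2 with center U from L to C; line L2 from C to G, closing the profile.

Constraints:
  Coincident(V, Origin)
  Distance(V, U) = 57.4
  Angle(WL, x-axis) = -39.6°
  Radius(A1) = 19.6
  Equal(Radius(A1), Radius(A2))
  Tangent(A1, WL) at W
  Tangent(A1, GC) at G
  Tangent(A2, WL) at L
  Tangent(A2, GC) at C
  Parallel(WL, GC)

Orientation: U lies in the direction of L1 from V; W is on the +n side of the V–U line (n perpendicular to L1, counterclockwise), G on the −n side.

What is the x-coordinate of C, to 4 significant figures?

31.73

Tangency of A1 to both parallel lines with radius 19.6 puts W and G at V ± 19.6·n: W = (12.49, 15.10), G = (-12.49, -15.10). Equal radii place L and C the same way about U: L = U + 19.6·n = (56.72, -21.49), C = U − 19.6·n = (31.73, -51.69). So C.x = 31.73.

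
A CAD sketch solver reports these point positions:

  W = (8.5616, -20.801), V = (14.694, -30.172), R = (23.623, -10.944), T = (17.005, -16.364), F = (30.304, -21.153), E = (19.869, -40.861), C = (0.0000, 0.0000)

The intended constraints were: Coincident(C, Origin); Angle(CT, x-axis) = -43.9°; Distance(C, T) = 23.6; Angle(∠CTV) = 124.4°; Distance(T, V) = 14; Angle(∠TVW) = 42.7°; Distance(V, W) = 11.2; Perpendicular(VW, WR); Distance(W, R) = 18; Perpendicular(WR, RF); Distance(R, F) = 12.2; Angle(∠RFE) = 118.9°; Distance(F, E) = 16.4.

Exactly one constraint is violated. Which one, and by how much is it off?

Distance(F, E) = 16.4 — off by 5.90.

C = (0.00, 0.00) ✓; CT at -43.90° ✓; |CT| = 23.60 ✓; ∠CTV = 124.4° ✓; |TV| = 14.00 ✓; ∠TVW = 42.70° ✓; |VW| = 11.20 ✓; ∠(VW, WR) = 90.00° ✓; |WR| = 18.00 ✓; ∠(WR, RF) = 90.00° ✓; |RF| = 12.20 ✓; ∠RFE = 118.9° ✓; |FE| = 22.30 ✗.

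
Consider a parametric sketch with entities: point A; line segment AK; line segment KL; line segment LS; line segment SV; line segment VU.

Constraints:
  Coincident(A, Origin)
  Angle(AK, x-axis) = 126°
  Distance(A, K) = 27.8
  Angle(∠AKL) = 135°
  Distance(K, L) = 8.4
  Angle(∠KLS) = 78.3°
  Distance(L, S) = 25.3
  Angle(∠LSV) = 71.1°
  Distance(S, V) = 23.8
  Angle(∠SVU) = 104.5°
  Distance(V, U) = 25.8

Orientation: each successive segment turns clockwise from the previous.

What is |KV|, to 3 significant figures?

21.4

∠KLS = 78.3° gives LS at -20.7° from the x-axis; with |LS| = 25.3, S = (8.64, 21.8). ∠LSV = 71.1° gives SV at -130° from the x-axis; with |SV| = 23.8, V = (-6.53, 3.51). Then |KV| = |V − K| = 21.4.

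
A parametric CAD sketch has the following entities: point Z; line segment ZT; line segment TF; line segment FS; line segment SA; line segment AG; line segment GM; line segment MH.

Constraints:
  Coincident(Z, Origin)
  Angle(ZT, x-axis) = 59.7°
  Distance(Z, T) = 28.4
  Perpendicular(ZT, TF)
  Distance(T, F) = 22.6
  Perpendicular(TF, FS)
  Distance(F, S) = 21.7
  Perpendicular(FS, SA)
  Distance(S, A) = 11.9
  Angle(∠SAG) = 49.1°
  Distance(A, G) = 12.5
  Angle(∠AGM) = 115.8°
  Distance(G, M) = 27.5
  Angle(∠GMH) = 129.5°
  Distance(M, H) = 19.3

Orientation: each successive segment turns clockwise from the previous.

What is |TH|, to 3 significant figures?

65.0

∠AGM = 115.8° gives GM at -45.4° from the x-axis; with |GM| = 27.5, M = (43.8, -15.2). ∠GMH = 129.5° gives MH at -95.9° from the x-axis; with |MH| = 19.3, H = (41.8, -34.4). Then |TH| = |H − T| = 65.0.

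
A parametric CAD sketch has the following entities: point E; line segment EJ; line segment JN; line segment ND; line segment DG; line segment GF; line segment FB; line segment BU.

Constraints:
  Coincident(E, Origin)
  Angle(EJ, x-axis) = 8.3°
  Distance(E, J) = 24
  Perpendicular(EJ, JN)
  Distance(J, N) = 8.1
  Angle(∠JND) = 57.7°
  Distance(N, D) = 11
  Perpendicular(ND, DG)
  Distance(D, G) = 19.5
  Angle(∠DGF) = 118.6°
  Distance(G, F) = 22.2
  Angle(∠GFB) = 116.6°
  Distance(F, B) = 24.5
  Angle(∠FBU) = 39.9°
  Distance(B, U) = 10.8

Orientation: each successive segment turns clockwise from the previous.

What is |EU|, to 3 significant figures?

47.4

E is at the origin; EJ runs at 8.3° with length 24.0, so J = (23.7, 3.46). The perpendicularity gives JN at right angles to EJ, so JN runs at -81.7°; with |JN| = 8.1, N = (24.9, -4.55). ∠JND = 57.7° gives ND at 156° from the x-axis; with |ND| = 11.0, D = (14.9, -0.0765). ND is perpendicular to DG, so DG runs at 66.0°; with |DG| = 19.5, G = (22.8, 17.7). ∠DGF = 118.6° gives GF at 4.60° from the x-axis; with |GF| = 22.2, F = (44.9, 19.5). ∠GFB = 116.6° gives FB at -58.8° from the x-axis; with |FB| = 24.5, B = (57.6, -1.44). ∠FBU = 39.9° gives BU at 161° from the x-axis; with |BU| = 10.8, U = (47.4, 2.06). Then |EU| = |U − E| = 47.4.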